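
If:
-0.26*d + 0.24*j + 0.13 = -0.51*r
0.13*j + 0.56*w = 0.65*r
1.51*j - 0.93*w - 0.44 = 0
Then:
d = 2.500078372977*w + 0.883290881304126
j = 0.615894039735099*w + 0.291390728476821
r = 0.984717269485481*w + 0.0582781456953642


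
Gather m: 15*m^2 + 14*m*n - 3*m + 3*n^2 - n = 15*m^2 + m*(14*n - 3) + 3*n^2 - n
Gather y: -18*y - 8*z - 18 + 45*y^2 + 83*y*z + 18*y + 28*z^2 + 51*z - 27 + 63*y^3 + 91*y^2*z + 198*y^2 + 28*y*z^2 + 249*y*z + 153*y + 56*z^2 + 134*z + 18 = 63*y^3 + y^2*(91*z + 243) + y*(28*z^2 + 332*z + 153) + 84*z^2 + 177*z - 27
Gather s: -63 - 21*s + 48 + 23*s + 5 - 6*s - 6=-4*s - 16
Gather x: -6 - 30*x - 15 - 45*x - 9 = -75*x - 30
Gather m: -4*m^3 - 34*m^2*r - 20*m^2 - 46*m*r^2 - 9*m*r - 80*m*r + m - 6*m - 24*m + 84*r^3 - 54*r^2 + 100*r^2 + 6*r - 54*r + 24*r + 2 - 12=-4*m^3 + m^2*(-34*r - 20) + m*(-46*r^2 - 89*r - 29) + 84*r^3 + 46*r^2 - 24*r - 10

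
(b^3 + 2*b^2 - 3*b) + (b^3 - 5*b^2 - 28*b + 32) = 2*b^3 - 3*b^2 - 31*b + 32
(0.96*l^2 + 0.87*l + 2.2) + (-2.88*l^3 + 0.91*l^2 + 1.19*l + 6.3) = -2.88*l^3 + 1.87*l^2 + 2.06*l + 8.5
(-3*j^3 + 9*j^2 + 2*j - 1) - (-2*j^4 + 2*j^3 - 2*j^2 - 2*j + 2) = 2*j^4 - 5*j^3 + 11*j^2 + 4*j - 3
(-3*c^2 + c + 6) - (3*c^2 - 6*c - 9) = -6*c^2 + 7*c + 15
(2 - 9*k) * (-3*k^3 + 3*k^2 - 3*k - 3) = 27*k^4 - 33*k^3 + 33*k^2 + 21*k - 6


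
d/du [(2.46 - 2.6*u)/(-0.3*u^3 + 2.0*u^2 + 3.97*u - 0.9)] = (-1.56*u^3 + 7.414*u^2 - 9.84*u - 7.4262)/(0.09*u^6 - 1.2*u^5 + 1.618*u^4 + 16.42*u^3 + 12.1609*u^2 - 7.146*u + 0.81)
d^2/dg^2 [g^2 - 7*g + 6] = 2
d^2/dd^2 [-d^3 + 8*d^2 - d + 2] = 16 - 6*d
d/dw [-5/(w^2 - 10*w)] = 10*(w - 5)/(w^2*(w - 10)^2)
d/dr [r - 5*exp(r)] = 1 - 5*exp(r)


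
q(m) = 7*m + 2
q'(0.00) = 7.00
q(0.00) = 2.00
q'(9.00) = 7.00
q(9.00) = 65.00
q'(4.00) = 7.00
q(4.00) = 30.00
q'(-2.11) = 7.00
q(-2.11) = -12.77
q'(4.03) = 7.00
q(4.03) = 30.21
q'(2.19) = 7.00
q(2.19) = 17.33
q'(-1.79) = 7.00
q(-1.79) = -10.53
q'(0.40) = 7.00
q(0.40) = 4.80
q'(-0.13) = 7.00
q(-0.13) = 1.09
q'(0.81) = 7.00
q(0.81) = 7.67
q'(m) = 7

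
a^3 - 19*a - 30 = (a - 5)*(a + 2)*(a + 3)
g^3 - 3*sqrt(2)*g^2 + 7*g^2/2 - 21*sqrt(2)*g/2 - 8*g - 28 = (g + 7/2)*(g - 4*sqrt(2))*(g + sqrt(2))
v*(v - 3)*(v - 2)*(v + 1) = v^4 - 4*v^3 + v^2 + 6*v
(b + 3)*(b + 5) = b^2 + 8*b + 15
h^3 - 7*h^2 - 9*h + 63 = (h - 7)*(h - 3)*(h + 3)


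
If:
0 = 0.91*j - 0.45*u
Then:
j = 0.494505494505495*u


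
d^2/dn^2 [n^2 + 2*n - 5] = 2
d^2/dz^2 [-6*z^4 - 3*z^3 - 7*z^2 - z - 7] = -72*z^2 - 18*z - 14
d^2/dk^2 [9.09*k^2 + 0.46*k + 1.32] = 18.1800000000000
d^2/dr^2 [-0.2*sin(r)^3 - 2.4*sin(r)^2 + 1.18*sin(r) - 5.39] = -1.03*sin(r) - 0.45*sin(3*r) - 4.8*cos(2*r)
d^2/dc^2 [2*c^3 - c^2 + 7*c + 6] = 12*c - 2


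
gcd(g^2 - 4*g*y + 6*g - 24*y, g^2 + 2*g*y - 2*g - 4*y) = 1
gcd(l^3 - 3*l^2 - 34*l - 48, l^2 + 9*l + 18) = l + 3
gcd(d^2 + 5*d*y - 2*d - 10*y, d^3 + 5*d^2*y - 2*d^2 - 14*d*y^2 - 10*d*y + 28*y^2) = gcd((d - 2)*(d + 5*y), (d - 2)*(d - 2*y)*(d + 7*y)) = d - 2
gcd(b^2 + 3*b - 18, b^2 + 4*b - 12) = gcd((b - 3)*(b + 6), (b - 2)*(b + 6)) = b + 6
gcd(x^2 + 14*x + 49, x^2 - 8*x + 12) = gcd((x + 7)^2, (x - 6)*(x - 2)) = 1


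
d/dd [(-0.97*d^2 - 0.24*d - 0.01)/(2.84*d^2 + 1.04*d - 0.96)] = (-0.3272*d^2 + 1.9192*d + 0.2408)/(8.0656*d^4 + 5.9072*d^3 - 4.3712*d^2 - 1.9968*d + 0.9216)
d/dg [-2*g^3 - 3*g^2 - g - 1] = -6*g^2 - 6*g - 1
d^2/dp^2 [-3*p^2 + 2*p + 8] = -6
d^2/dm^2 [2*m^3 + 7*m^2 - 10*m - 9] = 12*m + 14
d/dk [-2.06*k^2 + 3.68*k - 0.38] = 3.68 - 4.12*k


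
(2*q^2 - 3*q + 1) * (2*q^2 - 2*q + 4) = 4*q^4 - 10*q^3 + 16*q^2 - 14*q + 4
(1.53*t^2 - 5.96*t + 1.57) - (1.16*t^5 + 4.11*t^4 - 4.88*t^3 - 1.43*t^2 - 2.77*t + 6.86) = -1.16*t^5 - 4.11*t^4 + 4.88*t^3 + 2.96*t^2 - 3.19*t - 5.29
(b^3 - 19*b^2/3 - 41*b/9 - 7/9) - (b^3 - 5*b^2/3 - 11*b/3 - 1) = -14*b^2/3 - 8*b/9 + 2/9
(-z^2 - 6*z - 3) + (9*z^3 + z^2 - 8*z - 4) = 9*z^3 - 14*z - 7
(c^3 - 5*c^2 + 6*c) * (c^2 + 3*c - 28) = c^5 - 2*c^4 - 37*c^3 + 158*c^2 - 168*c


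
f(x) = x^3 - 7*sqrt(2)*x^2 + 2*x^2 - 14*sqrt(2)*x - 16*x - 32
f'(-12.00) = 585.79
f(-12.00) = -2467.94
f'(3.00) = -56.20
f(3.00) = -183.49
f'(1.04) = -48.99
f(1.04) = -76.65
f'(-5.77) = 155.24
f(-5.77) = -280.54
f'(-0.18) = -32.86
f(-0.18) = -25.82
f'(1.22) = -50.61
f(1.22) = -85.62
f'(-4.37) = 90.53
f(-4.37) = -109.87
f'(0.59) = -44.08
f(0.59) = -55.67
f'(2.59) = -56.59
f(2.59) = -160.34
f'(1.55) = -53.08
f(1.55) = -102.74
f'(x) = 3*x^2 - 14*sqrt(2)*x + 4*x - 14*sqrt(2) - 16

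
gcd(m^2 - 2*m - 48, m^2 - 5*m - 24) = m - 8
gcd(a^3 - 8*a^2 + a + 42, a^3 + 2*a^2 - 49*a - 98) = a^2 - 5*a - 14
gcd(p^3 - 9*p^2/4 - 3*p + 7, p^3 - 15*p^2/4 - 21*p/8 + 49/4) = p^2 - p/4 - 7/2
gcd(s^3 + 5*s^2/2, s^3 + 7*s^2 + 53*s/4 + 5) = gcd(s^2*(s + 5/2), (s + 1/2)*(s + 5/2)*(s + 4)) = s + 5/2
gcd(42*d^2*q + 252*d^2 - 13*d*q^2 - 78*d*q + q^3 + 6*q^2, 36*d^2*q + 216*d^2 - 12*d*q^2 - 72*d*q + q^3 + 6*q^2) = -6*d*q - 36*d + q^2 + 6*q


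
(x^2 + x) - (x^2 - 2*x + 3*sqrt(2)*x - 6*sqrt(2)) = -3*sqrt(2)*x + 3*x + 6*sqrt(2)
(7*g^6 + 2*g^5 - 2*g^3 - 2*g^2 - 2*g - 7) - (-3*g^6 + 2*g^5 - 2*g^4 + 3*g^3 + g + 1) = 10*g^6 + 2*g^4 - 5*g^3 - 2*g^2 - 3*g - 8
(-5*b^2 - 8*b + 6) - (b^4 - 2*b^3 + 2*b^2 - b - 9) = -b^4 + 2*b^3 - 7*b^2 - 7*b + 15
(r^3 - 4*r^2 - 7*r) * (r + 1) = r^4 - 3*r^3 - 11*r^2 - 7*r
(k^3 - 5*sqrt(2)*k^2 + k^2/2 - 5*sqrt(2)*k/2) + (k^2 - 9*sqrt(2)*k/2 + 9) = k^3 - 5*sqrt(2)*k^2 + 3*k^2/2 - 7*sqrt(2)*k + 9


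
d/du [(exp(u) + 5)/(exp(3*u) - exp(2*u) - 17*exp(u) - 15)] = ((exp(u) + 5)*(-3*exp(2*u) + 2*exp(u) + 17) + exp(3*u) - exp(2*u) - 17*exp(u) - 15)*exp(u)/(-exp(3*u) + exp(2*u) + 17*exp(u) + 15)^2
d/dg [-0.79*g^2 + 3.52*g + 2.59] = 3.52 - 1.58*g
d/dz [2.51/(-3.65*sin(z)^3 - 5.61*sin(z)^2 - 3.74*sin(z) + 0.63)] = (27.4845*sin(z)^2 + 28.1622*sin(z) + 9.3874)*cos(z)/(3.65*sin(z)^3 + 5.61*sin(z)^2 + 3.74*sin(z) - 0.63)^2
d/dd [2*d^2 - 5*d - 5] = 4*d - 5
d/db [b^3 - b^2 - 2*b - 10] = 3*b^2 - 2*b - 2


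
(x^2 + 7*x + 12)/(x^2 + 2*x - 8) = (x + 3)/(x - 2)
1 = 1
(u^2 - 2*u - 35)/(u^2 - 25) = (u - 7)/(u - 5)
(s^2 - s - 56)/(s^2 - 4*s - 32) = (s + 7)/(s + 4)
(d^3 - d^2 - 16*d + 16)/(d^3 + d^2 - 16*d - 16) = (d - 1)/(d + 1)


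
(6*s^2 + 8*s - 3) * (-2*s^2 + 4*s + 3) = -12*s^4 + 8*s^3 + 56*s^2 + 12*s - 9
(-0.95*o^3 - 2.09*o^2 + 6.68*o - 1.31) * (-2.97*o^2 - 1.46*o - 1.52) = 2.8215*o^5 + 7.5943*o^4 - 15.3442*o^3 - 2.6853*o^2 - 8.241*o + 1.9912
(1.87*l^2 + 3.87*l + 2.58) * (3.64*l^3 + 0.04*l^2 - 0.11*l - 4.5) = 6.8068*l^5 + 14.1616*l^4 + 9.3403*l^3 - 8.7375*l^2 - 17.6988*l - 11.61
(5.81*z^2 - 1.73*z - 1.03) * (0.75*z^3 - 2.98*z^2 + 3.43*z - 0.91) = 4.3575*z^5 - 18.6113*z^4 + 24.3112*z^3 - 8.1516*z^2 - 1.9586*z + 0.9373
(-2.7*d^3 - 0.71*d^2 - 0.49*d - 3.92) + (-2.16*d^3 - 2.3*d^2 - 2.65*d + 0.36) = -4.86*d^3 - 3.01*d^2 - 3.14*d - 3.56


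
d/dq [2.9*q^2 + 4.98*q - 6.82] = 5.8*q + 4.98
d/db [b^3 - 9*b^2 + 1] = 3*b*(b - 6)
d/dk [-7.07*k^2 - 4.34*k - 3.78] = -14.14*k - 4.34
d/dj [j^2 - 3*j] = 2*j - 3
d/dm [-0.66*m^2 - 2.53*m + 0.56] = -1.32*m - 2.53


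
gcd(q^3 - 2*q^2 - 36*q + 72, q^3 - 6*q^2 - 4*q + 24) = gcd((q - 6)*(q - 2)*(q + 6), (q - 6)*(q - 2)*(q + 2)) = q^2 - 8*q + 12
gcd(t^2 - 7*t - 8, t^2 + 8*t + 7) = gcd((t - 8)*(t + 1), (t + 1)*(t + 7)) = t + 1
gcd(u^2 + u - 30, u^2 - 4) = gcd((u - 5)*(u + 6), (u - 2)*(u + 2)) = 1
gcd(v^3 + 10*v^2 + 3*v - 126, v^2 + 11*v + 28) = v + 7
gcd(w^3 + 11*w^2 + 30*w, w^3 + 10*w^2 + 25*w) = w^2 + 5*w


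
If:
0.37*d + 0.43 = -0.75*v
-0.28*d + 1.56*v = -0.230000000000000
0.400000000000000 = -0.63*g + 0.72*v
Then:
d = -0.63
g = -0.93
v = -0.26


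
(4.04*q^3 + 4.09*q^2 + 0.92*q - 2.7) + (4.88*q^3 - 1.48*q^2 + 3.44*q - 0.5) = 8.92*q^3 + 2.61*q^2 + 4.36*q - 3.2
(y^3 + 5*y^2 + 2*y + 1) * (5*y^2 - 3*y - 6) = 5*y^5 + 22*y^4 - 11*y^3 - 31*y^2 - 15*y - 6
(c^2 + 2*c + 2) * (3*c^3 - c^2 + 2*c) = 3*c^5 + 5*c^4 + 6*c^3 + 2*c^2 + 4*c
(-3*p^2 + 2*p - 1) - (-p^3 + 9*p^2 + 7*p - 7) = p^3 - 12*p^2 - 5*p + 6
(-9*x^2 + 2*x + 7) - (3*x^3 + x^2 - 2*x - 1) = -3*x^3 - 10*x^2 + 4*x + 8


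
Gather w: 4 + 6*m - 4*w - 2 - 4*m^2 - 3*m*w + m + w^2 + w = -4*m^2 + 7*m + w^2 + w*(-3*m - 3) + 2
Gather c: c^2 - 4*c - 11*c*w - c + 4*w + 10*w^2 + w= c^2 + c*(-11*w - 5) + 10*w^2 + 5*w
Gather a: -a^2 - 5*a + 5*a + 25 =25 - a^2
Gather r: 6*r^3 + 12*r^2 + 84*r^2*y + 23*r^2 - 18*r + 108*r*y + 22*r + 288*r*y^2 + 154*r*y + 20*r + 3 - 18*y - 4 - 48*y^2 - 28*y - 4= 6*r^3 + r^2*(84*y + 35) + r*(288*y^2 + 262*y + 24) - 48*y^2 - 46*y - 5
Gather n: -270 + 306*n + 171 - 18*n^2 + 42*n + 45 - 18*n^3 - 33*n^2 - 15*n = -18*n^3 - 51*n^2 + 333*n - 54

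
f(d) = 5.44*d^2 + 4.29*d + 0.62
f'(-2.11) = -18.67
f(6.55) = 262.11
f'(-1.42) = -11.16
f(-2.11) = 15.79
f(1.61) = 21.63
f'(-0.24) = 1.68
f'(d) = 10.88*d + 4.29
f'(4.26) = 50.64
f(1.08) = 11.60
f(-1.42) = 5.50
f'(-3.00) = -28.35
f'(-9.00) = -93.63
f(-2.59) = 26.00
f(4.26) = 117.62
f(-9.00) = 402.65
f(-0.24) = -0.10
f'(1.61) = 21.81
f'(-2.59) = -23.89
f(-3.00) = 36.71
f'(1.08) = 16.04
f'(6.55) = 75.55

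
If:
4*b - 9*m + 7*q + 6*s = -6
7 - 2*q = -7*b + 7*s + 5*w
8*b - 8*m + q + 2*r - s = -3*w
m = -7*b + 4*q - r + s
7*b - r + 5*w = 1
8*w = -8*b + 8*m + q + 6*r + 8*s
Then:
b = -37072/82989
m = 580/27663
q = -49943/82989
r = 121189/165978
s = 1735/55326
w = 17915/18442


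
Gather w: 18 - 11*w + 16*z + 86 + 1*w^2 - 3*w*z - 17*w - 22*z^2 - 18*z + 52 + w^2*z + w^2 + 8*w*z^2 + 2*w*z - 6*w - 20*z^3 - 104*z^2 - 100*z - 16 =w^2*(z + 2) + w*(8*z^2 - z - 34) - 20*z^3 - 126*z^2 - 102*z + 140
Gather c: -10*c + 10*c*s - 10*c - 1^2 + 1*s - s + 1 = c*(10*s - 20)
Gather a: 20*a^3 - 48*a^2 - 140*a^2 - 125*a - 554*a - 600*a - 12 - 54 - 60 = 20*a^3 - 188*a^2 - 1279*a - 126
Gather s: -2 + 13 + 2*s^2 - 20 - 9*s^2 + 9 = -7*s^2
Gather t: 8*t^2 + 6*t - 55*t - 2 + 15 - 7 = 8*t^2 - 49*t + 6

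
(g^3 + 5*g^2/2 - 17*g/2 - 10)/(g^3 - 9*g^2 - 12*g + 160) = (2*g^2 - 3*g - 5)/(2*(g^2 - 13*g + 40))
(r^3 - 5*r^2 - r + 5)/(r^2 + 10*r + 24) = (r^3 - 5*r^2 - r + 5)/(r^2 + 10*r + 24)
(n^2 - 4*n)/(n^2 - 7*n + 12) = n/(n - 3)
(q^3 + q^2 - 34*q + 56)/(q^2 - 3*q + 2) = (q^2 + 3*q - 28)/(q - 1)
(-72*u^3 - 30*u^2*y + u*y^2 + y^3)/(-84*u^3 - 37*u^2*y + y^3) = (-6*u + y)/(-7*u + y)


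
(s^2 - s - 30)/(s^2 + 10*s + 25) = (s - 6)/(s + 5)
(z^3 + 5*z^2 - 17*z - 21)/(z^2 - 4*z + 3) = (z^2 + 8*z + 7)/(z - 1)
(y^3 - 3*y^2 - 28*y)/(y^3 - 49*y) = (y + 4)/(y + 7)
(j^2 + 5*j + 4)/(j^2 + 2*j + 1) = (j + 4)/(j + 1)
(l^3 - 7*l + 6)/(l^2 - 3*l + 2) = l + 3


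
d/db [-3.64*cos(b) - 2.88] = 3.64*sin(b)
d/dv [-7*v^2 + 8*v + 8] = 8 - 14*v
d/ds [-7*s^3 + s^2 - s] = -21*s^2 + 2*s - 1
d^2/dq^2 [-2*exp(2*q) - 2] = -8*exp(2*q)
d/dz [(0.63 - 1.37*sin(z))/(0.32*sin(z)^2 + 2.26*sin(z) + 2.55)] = (0.4384*sin(z)^2 - 0.4032*sin(z) - 4.9173)*cos(z)/(0.1024*sin(z)^4 + 1.4464*sin(z)^3 + 6.7396*sin(z)^2 + 11.526*sin(z) + 6.5025)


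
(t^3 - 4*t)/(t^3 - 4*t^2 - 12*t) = (t - 2)/(t - 6)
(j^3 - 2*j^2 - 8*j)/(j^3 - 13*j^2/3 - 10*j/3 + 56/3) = 3*j/(3*j - 7)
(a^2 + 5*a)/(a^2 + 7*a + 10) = a/(a + 2)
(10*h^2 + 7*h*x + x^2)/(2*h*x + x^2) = (5*h + x)/x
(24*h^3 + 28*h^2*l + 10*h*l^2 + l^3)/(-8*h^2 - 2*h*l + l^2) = (-12*h^2 - 8*h*l - l^2)/(4*h - l)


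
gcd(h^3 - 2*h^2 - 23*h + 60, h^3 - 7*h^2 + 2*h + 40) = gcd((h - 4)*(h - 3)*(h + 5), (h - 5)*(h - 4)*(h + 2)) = h - 4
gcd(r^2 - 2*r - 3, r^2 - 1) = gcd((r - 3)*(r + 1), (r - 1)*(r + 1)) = r + 1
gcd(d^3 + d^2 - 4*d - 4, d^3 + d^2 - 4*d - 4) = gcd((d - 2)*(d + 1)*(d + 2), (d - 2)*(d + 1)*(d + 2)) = d^3 + d^2 - 4*d - 4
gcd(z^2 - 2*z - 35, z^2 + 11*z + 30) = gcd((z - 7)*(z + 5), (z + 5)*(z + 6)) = z + 5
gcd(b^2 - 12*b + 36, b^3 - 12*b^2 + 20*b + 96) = b - 6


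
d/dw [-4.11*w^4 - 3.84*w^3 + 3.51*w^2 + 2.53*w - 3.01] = -16.44*w^3 - 11.52*w^2 + 7.02*w + 2.53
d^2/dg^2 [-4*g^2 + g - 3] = -8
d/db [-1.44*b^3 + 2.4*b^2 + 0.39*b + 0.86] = -4.32*b^2 + 4.8*b + 0.39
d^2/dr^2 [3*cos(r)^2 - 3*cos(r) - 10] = 3*cos(r) - 6*cos(2*r)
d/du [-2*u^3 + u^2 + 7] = 2*u*(1 - 3*u)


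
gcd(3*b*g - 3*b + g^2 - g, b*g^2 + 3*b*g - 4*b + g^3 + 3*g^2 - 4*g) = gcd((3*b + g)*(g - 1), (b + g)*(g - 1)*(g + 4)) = g - 1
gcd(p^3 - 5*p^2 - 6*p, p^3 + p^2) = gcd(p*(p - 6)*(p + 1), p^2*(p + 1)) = p^2 + p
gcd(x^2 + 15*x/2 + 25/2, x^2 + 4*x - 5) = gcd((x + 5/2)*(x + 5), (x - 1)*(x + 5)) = x + 5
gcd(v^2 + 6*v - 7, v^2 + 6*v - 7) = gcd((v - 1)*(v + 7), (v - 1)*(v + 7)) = v^2 + 6*v - 7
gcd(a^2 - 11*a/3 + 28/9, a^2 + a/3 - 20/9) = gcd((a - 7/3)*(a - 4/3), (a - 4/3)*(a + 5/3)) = a - 4/3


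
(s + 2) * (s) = s^2 + 2*s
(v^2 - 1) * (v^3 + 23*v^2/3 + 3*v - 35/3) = v^5 + 23*v^4/3 + 2*v^3 - 58*v^2/3 - 3*v + 35/3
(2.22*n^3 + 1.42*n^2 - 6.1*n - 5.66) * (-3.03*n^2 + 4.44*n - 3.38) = -6.7266*n^5 + 5.5542*n^4 + 17.2842*n^3 - 14.7338*n^2 - 4.5124*n + 19.1308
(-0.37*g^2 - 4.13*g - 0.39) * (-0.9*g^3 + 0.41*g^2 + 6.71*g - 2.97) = 0.333*g^5 + 3.5653*g^4 - 3.825*g^3 - 26.7733*g^2 + 9.6492*g + 1.1583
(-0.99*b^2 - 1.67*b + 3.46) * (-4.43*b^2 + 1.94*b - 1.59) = 4.3857*b^4 + 5.4775*b^3 - 16.9935*b^2 + 9.3677*b - 5.5014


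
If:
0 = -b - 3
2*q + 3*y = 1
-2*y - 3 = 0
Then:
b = -3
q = 11/4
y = -3/2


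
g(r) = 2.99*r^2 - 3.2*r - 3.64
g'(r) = 5.98*r - 3.2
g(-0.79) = 0.75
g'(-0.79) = -7.92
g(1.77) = 0.06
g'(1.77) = 7.38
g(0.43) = -4.46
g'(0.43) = -0.63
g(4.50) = 42.51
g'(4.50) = 23.71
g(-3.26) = 38.57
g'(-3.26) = -22.69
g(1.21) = -3.13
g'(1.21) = 4.04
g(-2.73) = 27.38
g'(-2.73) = -19.53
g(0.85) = -4.20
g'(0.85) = 1.88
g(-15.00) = 717.11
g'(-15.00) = -92.90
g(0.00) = -3.64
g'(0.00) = -3.20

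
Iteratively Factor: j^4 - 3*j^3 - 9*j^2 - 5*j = (j)*(j^3 - 3*j^2 - 9*j - 5) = j*(j + 1)*(j^2 - 4*j - 5) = j*(j + 1)^2*(j - 5)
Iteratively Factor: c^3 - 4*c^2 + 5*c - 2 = (c - 1)*(c^2 - 3*c + 2) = (c - 1)^2*(c - 2)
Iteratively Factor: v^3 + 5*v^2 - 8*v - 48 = (v + 4)*(v^2 + v - 12) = (v - 3)*(v + 4)*(v + 4)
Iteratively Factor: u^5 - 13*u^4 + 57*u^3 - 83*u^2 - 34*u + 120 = (u - 5)*(u^4 - 8*u^3 + 17*u^2 + 2*u - 24) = (u - 5)*(u + 1)*(u^3 - 9*u^2 + 26*u - 24) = (u - 5)*(u - 2)*(u + 1)*(u^2 - 7*u + 12) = (u - 5)*(u - 3)*(u - 2)*(u + 1)*(u - 4)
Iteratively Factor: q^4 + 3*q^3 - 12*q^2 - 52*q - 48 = (q + 3)*(q^3 - 12*q - 16) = (q + 2)*(q + 3)*(q^2 - 2*q - 8) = (q + 2)^2*(q + 3)*(q - 4)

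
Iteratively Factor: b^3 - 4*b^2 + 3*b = (b)*(b^2 - 4*b + 3) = b*(b - 3)*(b - 1)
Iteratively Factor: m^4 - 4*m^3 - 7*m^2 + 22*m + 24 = (m + 2)*(m^3 - 6*m^2 + 5*m + 12) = (m - 4)*(m + 2)*(m^2 - 2*m - 3) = (m - 4)*(m + 1)*(m + 2)*(m - 3)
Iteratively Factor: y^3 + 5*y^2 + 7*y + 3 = (y + 1)*(y^2 + 4*y + 3) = (y + 1)*(y + 3)*(y + 1)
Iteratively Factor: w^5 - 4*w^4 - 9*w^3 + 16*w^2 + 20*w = (w - 5)*(w^4 + w^3 - 4*w^2 - 4*w) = (w - 5)*(w + 1)*(w^3 - 4*w) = (w - 5)*(w - 2)*(w + 1)*(w^2 + 2*w) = (w - 5)*(w - 2)*(w + 1)*(w + 2)*(w)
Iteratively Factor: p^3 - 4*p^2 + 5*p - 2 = (p - 1)*(p^2 - 3*p + 2) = (p - 2)*(p - 1)*(p - 1)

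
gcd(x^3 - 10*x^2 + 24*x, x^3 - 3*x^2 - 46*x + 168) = x^2 - 10*x + 24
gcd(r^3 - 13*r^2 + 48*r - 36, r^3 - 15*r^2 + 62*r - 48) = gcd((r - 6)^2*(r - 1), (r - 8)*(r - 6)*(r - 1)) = r^2 - 7*r + 6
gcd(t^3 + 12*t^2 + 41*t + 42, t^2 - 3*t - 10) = t + 2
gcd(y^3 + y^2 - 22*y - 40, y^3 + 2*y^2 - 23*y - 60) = y^2 - y - 20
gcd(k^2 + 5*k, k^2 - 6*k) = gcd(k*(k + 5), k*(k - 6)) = k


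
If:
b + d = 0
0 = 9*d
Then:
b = 0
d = 0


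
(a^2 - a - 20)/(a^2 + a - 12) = (a - 5)/(a - 3)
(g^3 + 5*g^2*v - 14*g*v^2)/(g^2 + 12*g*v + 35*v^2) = g*(g - 2*v)/(g + 5*v)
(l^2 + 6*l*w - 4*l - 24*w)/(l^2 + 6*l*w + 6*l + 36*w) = (l - 4)/(l + 6)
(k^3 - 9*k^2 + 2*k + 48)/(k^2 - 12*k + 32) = (k^2 - k - 6)/(k - 4)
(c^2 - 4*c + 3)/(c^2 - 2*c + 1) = (c - 3)/(c - 1)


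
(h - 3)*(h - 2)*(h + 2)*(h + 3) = h^4 - 13*h^2 + 36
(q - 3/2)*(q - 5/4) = q^2 - 11*q/4 + 15/8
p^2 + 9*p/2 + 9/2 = (p + 3/2)*(p + 3)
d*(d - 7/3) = d^2 - 7*d/3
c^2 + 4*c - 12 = (c - 2)*(c + 6)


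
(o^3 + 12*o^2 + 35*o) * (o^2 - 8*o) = o^5 + 4*o^4 - 61*o^3 - 280*o^2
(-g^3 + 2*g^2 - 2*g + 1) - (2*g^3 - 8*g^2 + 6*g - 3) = -3*g^3 + 10*g^2 - 8*g + 4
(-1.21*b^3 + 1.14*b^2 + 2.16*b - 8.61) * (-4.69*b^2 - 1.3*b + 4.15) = 5.6749*b^5 - 3.7736*b^4 - 16.6339*b^3 + 42.3039*b^2 + 20.157*b - 35.7315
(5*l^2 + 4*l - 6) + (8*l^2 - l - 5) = 13*l^2 + 3*l - 11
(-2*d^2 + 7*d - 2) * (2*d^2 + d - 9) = -4*d^4 + 12*d^3 + 21*d^2 - 65*d + 18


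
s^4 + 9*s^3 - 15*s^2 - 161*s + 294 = (s - 3)*(s - 2)*(s + 7)^2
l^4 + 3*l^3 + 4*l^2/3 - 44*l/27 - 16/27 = (l - 2/3)*(l + 1/3)*(l + 4/3)*(l + 2)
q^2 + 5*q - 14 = (q - 2)*(q + 7)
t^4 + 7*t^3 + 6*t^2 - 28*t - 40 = (t - 2)*(t + 2)^2*(t + 5)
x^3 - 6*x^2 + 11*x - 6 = (x - 3)*(x - 2)*(x - 1)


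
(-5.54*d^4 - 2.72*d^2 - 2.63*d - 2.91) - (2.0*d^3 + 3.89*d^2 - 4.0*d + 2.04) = -5.54*d^4 - 2.0*d^3 - 6.61*d^2 + 1.37*d - 4.95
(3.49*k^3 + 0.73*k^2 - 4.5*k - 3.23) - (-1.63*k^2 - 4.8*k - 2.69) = 3.49*k^3 + 2.36*k^2 + 0.3*k - 0.54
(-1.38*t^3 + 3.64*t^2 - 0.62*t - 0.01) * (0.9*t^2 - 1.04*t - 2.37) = -1.242*t^5 + 4.7112*t^4 - 1.073*t^3 - 7.991*t^2 + 1.4798*t + 0.0237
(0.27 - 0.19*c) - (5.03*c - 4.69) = 4.96 - 5.22*c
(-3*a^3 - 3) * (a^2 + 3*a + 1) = -3*a^5 - 9*a^4 - 3*a^3 - 3*a^2 - 9*a - 3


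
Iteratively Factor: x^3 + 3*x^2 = (x)*(x^2 + 3*x) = x^2*(x + 3)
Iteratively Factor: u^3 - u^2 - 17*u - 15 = (u - 5)*(u^2 + 4*u + 3) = (u - 5)*(u + 1)*(u + 3)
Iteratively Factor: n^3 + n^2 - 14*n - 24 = (n - 4)*(n^2 + 5*n + 6) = (n - 4)*(n + 2)*(n + 3)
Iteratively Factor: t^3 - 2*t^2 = (t)*(t^2 - 2*t) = t*(t - 2)*(t)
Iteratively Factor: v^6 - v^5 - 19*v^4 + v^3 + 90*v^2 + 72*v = (v)*(v^5 - v^4 - 19*v^3 + v^2 + 90*v + 72) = v*(v + 1)*(v^4 - 2*v^3 - 17*v^2 + 18*v + 72) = v*(v + 1)*(v + 3)*(v^3 - 5*v^2 - 2*v + 24) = v*(v + 1)*(v + 2)*(v + 3)*(v^2 - 7*v + 12) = v*(v - 4)*(v + 1)*(v + 2)*(v + 3)*(v - 3)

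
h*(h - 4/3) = h^2 - 4*h/3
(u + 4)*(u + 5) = u^2 + 9*u + 20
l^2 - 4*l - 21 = (l - 7)*(l + 3)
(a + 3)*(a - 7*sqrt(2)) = a^2 - 7*sqrt(2)*a + 3*a - 21*sqrt(2)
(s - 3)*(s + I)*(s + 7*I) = s^3 - 3*s^2 + 8*I*s^2 - 7*s - 24*I*s + 21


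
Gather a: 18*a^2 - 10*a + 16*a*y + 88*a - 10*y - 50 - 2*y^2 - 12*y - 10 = 18*a^2 + a*(16*y + 78) - 2*y^2 - 22*y - 60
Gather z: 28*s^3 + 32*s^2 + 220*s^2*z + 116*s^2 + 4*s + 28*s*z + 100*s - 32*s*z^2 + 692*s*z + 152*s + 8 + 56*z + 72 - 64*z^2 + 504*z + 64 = 28*s^3 + 148*s^2 + 256*s + z^2*(-32*s - 64) + z*(220*s^2 + 720*s + 560) + 144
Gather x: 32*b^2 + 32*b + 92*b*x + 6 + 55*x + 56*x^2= 32*b^2 + 32*b + 56*x^2 + x*(92*b + 55) + 6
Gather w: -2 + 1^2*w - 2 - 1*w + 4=0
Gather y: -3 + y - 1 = y - 4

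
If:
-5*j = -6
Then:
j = 6/5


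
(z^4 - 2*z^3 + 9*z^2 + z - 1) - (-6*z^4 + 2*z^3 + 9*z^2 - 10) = 7*z^4 - 4*z^3 + z + 9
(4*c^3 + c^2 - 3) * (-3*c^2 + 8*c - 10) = -12*c^5 + 29*c^4 - 32*c^3 - c^2 - 24*c + 30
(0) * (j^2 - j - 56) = 0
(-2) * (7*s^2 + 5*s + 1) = -14*s^2 - 10*s - 2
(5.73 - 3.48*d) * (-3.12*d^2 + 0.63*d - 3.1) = 10.8576*d^3 - 20.07*d^2 + 14.3979*d - 17.763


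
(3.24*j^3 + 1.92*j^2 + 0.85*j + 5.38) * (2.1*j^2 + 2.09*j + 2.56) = 6.804*j^5 + 10.8036*j^4 + 14.0922*j^3 + 17.9897*j^2 + 13.4202*j + 13.7728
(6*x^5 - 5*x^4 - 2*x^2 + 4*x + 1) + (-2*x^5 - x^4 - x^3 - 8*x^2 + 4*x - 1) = 4*x^5 - 6*x^4 - x^3 - 10*x^2 + 8*x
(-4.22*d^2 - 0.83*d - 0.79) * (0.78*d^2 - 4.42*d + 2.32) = -3.2916*d^4 + 18.005*d^3 - 6.738*d^2 + 1.5662*d - 1.8328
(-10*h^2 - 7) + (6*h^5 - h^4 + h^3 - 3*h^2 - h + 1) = 6*h^5 - h^4 + h^3 - 13*h^2 - h - 6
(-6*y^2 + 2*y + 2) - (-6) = -6*y^2 + 2*y + 8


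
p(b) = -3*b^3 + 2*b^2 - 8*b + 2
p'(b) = -9*b^2 + 4*b - 8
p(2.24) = -39.60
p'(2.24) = -44.20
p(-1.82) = 41.27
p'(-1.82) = -45.09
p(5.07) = -378.12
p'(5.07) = -219.06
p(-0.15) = 3.26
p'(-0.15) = -8.80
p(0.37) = -0.84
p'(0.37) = -7.75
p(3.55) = -135.41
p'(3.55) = -107.22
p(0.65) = -3.18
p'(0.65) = -9.20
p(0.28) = -0.15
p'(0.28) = -7.59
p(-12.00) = 5570.00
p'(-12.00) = -1352.00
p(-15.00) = 10697.00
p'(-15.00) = -2093.00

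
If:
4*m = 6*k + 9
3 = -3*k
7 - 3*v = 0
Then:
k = -1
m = 3/4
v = 7/3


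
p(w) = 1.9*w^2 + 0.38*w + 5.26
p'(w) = 3.8*w + 0.38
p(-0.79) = 6.15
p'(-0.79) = -2.62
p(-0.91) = 6.49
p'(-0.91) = -3.08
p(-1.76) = 10.48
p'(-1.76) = -6.31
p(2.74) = 20.57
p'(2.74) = 10.79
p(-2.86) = 19.71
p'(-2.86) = -10.49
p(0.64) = 6.28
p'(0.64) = 2.81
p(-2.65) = 17.60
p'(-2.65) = -9.69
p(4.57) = 46.68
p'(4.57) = 17.75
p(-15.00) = 427.06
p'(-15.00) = -56.62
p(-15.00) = 427.06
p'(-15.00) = -56.62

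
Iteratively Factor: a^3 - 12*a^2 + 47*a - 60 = (a - 4)*(a^2 - 8*a + 15) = (a - 4)*(a - 3)*(a - 5)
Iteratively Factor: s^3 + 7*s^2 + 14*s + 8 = (s + 2)*(s^2 + 5*s + 4) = (s + 1)*(s + 2)*(s + 4)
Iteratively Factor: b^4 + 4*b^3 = (b)*(b^3 + 4*b^2) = b*(b + 4)*(b^2) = b^2*(b + 4)*(b)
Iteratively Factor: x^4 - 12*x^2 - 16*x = (x)*(x^3 - 12*x - 16) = x*(x + 2)*(x^2 - 2*x - 8) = x*(x - 4)*(x + 2)*(x + 2)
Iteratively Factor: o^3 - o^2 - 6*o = (o)*(o^2 - o - 6) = o*(o - 3)*(o + 2)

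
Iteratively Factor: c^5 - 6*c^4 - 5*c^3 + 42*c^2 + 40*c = (c + 2)*(c^4 - 8*c^3 + 11*c^2 + 20*c) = (c + 1)*(c + 2)*(c^3 - 9*c^2 + 20*c) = (c - 4)*(c + 1)*(c + 2)*(c^2 - 5*c) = (c - 5)*(c - 4)*(c + 1)*(c + 2)*(c)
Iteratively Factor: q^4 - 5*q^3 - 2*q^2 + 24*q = (q - 3)*(q^3 - 2*q^2 - 8*q) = q*(q - 3)*(q^2 - 2*q - 8) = q*(q - 4)*(q - 3)*(q + 2)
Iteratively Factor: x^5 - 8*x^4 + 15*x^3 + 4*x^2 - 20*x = (x)*(x^4 - 8*x^3 + 15*x^2 + 4*x - 20) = x*(x - 2)*(x^3 - 6*x^2 + 3*x + 10) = x*(x - 5)*(x - 2)*(x^2 - x - 2) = x*(x - 5)*(x - 2)*(x + 1)*(x - 2)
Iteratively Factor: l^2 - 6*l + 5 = (l - 5)*(l - 1)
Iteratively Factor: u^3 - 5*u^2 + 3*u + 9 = (u - 3)*(u^2 - 2*u - 3) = (u - 3)^2*(u + 1)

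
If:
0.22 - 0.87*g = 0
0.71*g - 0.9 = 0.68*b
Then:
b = -1.06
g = 0.25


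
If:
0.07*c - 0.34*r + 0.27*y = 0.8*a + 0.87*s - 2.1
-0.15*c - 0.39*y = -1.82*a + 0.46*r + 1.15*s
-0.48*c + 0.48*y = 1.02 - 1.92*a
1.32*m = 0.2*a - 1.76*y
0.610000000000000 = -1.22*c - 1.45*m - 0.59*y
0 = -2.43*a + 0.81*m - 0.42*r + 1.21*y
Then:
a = 0.35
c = -2.31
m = 2.16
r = -2.42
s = 2.36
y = -1.58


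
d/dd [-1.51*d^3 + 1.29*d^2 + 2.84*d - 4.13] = -4.53*d^2 + 2.58*d + 2.84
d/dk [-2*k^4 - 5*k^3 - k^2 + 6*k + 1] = -8*k^3 - 15*k^2 - 2*k + 6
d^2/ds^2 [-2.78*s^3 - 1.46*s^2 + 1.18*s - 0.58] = -16.68*s - 2.92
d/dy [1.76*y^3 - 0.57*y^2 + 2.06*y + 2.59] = 5.28*y^2 - 1.14*y + 2.06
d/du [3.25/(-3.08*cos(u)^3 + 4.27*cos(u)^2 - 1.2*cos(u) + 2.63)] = (-30.03*cos(u)^2 + 27.755*cos(u) - 3.9)*sin(u)/(3.08*cos(u)^3 - 4.27*cos(u)^2 + 1.2*cos(u) - 2.63)^2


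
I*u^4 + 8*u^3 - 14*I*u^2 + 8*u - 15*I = (u - 5*I)*(u - 3*I)*(u + I)*(I*u + 1)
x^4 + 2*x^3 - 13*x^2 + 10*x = x*(x - 2)*(x - 1)*(x + 5)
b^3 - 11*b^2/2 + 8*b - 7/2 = (b - 7/2)*(b - 1)^2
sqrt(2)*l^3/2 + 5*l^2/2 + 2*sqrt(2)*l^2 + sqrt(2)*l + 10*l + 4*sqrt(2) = (l + 4)*(l + 2*sqrt(2))*(sqrt(2)*l/2 + 1/2)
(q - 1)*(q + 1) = q^2 - 1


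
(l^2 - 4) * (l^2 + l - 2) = l^4 + l^3 - 6*l^2 - 4*l + 8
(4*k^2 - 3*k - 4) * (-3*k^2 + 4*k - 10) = -12*k^4 + 25*k^3 - 40*k^2 + 14*k + 40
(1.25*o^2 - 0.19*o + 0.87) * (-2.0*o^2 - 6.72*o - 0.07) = -2.5*o^4 - 8.02*o^3 - 0.5507*o^2 - 5.8331*o - 0.0609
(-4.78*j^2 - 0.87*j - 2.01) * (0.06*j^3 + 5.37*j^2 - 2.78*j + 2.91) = -0.2868*j^5 - 25.7208*j^4 + 8.4959*j^3 - 22.2849*j^2 + 3.0561*j - 5.8491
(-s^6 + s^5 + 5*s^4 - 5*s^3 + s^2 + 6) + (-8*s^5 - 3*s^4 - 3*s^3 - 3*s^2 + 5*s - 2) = -s^6 - 7*s^5 + 2*s^4 - 8*s^3 - 2*s^2 + 5*s + 4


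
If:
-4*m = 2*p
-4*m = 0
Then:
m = 0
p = 0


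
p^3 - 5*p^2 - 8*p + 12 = (p - 6)*(p - 1)*(p + 2)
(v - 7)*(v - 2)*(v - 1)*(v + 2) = v^4 - 8*v^3 + 3*v^2 + 32*v - 28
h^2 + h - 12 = (h - 3)*(h + 4)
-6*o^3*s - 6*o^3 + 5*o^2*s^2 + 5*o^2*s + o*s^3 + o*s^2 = (-o + s)*(6*o + s)*(o*s + o)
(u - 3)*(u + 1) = u^2 - 2*u - 3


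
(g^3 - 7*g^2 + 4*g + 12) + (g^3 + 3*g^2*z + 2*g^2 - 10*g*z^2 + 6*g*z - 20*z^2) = 2*g^3 + 3*g^2*z - 5*g^2 - 10*g*z^2 + 6*g*z + 4*g - 20*z^2 + 12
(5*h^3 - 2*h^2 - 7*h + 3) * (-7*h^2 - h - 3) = -35*h^5 + 9*h^4 + 36*h^3 - 8*h^2 + 18*h - 9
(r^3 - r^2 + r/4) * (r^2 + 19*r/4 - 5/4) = r^5 + 15*r^4/4 - 23*r^3/4 + 39*r^2/16 - 5*r/16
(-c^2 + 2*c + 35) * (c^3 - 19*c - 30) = -c^5 + 2*c^4 + 54*c^3 - 8*c^2 - 725*c - 1050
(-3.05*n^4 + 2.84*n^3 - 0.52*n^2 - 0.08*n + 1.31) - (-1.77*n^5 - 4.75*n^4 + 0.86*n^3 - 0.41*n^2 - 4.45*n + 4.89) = 1.77*n^5 + 1.7*n^4 + 1.98*n^3 - 0.11*n^2 + 4.37*n - 3.58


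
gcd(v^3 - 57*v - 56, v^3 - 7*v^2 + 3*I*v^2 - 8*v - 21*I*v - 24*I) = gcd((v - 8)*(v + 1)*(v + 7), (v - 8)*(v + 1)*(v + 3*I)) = v^2 - 7*v - 8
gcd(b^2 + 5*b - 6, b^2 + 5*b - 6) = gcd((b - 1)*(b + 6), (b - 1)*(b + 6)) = b^2 + 5*b - 6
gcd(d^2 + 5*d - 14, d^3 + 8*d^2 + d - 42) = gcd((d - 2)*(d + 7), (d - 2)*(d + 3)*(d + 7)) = d^2 + 5*d - 14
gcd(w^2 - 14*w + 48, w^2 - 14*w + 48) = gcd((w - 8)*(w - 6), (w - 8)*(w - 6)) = w^2 - 14*w + 48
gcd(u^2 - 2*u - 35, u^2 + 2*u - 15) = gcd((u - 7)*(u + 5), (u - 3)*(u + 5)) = u + 5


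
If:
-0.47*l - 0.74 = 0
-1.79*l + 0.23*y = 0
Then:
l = -1.57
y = -12.25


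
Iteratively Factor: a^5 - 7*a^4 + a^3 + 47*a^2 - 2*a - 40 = (a + 1)*(a^4 - 8*a^3 + 9*a^2 + 38*a - 40) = (a - 4)*(a + 1)*(a^3 - 4*a^2 - 7*a + 10) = (a - 4)*(a + 1)*(a + 2)*(a^2 - 6*a + 5) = (a - 5)*(a - 4)*(a + 1)*(a + 2)*(a - 1)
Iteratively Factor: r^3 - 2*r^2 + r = (r - 1)*(r^2 - r) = (r - 1)^2*(r)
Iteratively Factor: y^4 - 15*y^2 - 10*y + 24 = (y - 1)*(y^3 + y^2 - 14*y - 24) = (y - 1)*(y + 2)*(y^2 - y - 12) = (y - 1)*(y + 2)*(y + 3)*(y - 4)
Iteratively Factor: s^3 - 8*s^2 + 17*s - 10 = (s - 1)*(s^2 - 7*s + 10) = (s - 5)*(s - 1)*(s - 2)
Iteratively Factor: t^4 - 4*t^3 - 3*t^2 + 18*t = (t - 3)*(t^3 - t^2 - 6*t) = t*(t - 3)*(t^2 - t - 6) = t*(t - 3)*(t + 2)*(t - 3)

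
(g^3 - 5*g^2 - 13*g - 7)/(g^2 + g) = g - 6 - 7/g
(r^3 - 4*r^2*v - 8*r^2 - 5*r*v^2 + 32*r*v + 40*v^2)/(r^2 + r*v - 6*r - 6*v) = (r^2 - 5*r*v - 8*r + 40*v)/(r - 6)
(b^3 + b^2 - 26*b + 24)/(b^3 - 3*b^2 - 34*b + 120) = (b - 1)/(b - 5)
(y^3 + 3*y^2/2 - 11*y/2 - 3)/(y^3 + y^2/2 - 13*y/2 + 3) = (2*y + 1)/(2*y - 1)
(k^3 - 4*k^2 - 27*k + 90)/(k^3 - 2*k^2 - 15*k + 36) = (k^2 - k - 30)/(k^2 + k - 12)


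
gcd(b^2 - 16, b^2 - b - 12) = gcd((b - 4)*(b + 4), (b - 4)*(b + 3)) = b - 4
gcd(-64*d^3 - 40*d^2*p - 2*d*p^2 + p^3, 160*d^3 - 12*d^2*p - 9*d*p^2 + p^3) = -32*d^2 - 4*d*p + p^2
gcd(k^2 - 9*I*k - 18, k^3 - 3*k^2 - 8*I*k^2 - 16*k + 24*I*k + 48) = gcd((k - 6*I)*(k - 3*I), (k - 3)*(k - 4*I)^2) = 1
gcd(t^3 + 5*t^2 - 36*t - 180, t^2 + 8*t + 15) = t + 5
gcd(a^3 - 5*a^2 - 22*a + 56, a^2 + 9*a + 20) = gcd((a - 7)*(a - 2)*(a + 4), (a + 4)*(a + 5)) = a + 4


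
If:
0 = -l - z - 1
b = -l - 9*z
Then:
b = 1 - 8*z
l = -z - 1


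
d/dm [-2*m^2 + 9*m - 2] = 9 - 4*m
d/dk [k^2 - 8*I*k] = 2*k - 8*I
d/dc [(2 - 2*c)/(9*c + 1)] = -20/(9*c + 1)^2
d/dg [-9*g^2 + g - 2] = 1 - 18*g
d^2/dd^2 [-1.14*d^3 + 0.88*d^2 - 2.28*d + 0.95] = 1.76 - 6.84*d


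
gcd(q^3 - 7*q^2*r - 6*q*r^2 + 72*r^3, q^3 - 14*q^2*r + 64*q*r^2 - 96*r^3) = q^2 - 10*q*r + 24*r^2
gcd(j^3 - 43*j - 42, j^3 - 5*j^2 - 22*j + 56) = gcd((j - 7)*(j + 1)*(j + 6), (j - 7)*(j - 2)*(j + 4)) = j - 7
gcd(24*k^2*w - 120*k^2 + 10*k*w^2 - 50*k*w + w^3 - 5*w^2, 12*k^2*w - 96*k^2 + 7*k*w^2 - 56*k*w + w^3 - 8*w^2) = 4*k + w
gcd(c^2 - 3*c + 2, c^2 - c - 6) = 1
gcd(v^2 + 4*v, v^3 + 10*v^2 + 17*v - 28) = v + 4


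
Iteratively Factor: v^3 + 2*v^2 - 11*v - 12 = (v - 3)*(v^2 + 5*v + 4) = (v - 3)*(v + 4)*(v + 1)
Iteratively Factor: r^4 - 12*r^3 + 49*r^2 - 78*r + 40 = (r - 2)*(r^3 - 10*r^2 + 29*r - 20) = (r - 2)*(r - 1)*(r^2 - 9*r + 20) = (r - 5)*(r - 2)*(r - 1)*(r - 4)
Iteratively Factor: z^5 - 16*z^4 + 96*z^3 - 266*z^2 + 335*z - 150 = (z - 5)*(z^4 - 11*z^3 + 41*z^2 - 61*z + 30) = (z - 5)*(z - 1)*(z^3 - 10*z^2 + 31*z - 30) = (z - 5)^2*(z - 1)*(z^2 - 5*z + 6) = (z - 5)^2*(z - 2)*(z - 1)*(z - 3)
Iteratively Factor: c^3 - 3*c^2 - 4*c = (c + 1)*(c^2 - 4*c) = c*(c + 1)*(c - 4)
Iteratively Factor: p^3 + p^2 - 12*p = (p - 3)*(p^2 + 4*p) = p*(p - 3)*(p + 4)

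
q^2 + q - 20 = (q - 4)*(q + 5)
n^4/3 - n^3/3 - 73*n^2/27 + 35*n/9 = n*(n/3 + 1)*(n - 7/3)*(n - 5/3)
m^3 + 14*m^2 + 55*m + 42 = (m + 1)*(m + 6)*(m + 7)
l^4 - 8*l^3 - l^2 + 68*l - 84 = (l - 7)*(l - 2)^2*(l + 3)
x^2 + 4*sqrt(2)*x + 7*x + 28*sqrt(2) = (x + 7)*(x + 4*sqrt(2))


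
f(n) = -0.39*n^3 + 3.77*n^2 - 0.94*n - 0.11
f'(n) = -1.17*n^2 + 7.54*n - 0.94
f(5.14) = 41.70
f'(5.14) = 6.90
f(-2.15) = 23.21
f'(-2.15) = -22.56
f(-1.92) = 18.35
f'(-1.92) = -19.73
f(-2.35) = 27.98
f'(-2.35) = -25.12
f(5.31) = 42.81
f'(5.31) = 6.11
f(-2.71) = 37.89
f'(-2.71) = -29.97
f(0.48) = 0.26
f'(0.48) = 2.41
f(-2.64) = 35.82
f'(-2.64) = -29.00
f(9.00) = 12.49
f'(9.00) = -27.85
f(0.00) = -0.11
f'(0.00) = -0.94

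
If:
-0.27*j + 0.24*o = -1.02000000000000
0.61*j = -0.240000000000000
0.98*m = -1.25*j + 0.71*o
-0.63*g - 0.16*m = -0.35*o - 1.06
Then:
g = -0.19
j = -0.39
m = -2.90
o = -4.69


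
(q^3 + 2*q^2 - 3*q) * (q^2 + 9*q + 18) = q^5 + 11*q^4 + 33*q^3 + 9*q^2 - 54*q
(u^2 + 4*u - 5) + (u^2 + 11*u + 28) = 2*u^2 + 15*u + 23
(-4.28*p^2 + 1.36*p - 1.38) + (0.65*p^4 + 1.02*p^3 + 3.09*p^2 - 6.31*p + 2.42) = 0.65*p^4 + 1.02*p^3 - 1.19*p^2 - 4.95*p + 1.04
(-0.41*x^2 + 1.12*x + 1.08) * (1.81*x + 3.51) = -0.7421*x^3 + 0.5881*x^2 + 5.886*x + 3.7908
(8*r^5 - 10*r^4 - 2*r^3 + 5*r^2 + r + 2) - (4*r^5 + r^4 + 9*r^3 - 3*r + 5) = 4*r^5 - 11*r^4 - 11*r^3 + 5*r^2 + 4*r - 3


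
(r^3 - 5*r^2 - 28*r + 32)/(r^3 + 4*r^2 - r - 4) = (r - 8)/(r + 1)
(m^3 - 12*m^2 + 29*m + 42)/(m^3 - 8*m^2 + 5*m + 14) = (m - 6)/(m - 2)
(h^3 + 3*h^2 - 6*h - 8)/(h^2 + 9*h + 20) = (h^2 - h - 2)/(h + 5)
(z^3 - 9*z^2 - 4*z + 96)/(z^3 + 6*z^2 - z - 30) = (z^2 - 12*z + 32)/(z^2 + 3*z - 10)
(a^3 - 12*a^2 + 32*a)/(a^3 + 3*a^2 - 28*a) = (a - 8)/(a + 7)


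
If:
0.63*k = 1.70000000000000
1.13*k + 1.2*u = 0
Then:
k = 2.70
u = -2.54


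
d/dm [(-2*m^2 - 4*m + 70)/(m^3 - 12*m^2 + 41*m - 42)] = 2*(m^4 + 4*m^3 - 170*m^2 + 924*m - 1351)/(m^6 - 24*m^5 + 226*m^4 - 1068*m^3 + 2689*m^2 - 3444*m + 1764)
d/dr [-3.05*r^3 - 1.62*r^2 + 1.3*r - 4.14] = -9.15*r^2 - 3.24*r + 1.3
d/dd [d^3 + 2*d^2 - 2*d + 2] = 3*d^2 + 4*d - 2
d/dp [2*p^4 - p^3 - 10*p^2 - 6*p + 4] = 8*p^3 - 3*p^2 - 20*p - 6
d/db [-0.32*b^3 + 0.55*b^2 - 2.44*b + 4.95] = -0.96*b^2 + 1.1*b - 2.44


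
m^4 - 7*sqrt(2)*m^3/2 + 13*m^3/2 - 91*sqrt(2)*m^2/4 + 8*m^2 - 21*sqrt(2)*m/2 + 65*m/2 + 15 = (m + 1/2)*(m + 6)*(m - 5*sqrt(2)/2)*(m - sqrt(2))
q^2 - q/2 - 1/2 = (q - 1)*(q + 1/2)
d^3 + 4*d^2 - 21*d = d*(d - 3)*(d + 7)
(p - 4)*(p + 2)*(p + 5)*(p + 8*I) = p^4 + 3*p^3 + 8*I*p^3 - 18*p^2 + 24*I*p^2 - 40*p - 144*I*p - 320*I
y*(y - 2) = y^2 - 2*y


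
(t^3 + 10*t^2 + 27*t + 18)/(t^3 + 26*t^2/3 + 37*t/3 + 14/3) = 3*(t^2 + 9*t + 18)/(3*t^2 + 23*t + 14)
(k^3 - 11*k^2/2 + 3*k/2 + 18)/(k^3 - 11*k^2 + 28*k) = (2*k^2 - 3*k - 9)/(2*k*(k - 7))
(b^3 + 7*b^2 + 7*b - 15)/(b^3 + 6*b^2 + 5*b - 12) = (b + 5)/(b + 4)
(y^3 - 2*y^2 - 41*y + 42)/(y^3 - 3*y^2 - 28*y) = (y^2 + 5*y - 6)/(y*(y + 4))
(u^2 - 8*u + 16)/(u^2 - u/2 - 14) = 2*(u - 4)/(2*u + 7)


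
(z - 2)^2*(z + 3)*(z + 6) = z^4 + 5*z^3 - 14*z^2 - 36*z + 72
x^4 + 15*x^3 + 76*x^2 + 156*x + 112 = (x + 2)^2*(x + 4)*(x + 7)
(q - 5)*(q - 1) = q^2 - 6*q + 5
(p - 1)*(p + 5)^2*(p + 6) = p^4 + 15*p^3 + 69*p^2 + 65*p - 150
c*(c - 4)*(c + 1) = c^3 - 3*c^2 - 4*c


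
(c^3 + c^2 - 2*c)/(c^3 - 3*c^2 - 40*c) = (-c^2 - c + 2)/(-c^2 + 3*c + 40)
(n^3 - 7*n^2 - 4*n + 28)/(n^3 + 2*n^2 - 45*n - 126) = (n^2 - 4)/(n^2 + 9*n + 18)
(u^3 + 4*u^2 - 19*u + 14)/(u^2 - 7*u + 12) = (u^3 + 4*u^2 - 19*u + 14)/(u^2 - 7*u + 12)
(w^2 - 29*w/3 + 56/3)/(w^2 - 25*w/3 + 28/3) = (3*w - 8)/(3*w - 4)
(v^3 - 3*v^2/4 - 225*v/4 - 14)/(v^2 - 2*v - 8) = (-4*v^3 + 3*v^2 + 225*v + 56)/(4*(-v^2 + 2*v + 8))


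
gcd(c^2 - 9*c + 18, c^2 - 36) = c - 6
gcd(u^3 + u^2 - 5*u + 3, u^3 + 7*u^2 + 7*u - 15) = u^2 + 2*u - 3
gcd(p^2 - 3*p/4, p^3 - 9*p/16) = p^2 - 3*p/4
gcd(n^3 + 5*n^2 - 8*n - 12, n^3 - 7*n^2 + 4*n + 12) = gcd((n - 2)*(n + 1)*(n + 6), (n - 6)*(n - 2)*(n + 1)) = n^2 - n - 2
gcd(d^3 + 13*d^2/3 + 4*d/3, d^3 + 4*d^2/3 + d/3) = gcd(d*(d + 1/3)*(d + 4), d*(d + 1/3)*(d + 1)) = d^2 + d/3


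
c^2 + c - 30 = (c - 5)*(c + 6)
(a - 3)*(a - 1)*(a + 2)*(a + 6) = a^4 + 4*a^3 - 17*a^2 - 24*a + 36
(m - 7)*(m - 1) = m^2 - 8*m + 7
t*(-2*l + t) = -2*l*t + t^2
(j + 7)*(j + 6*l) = j^2 + 6*j*l + 7*j + 42*l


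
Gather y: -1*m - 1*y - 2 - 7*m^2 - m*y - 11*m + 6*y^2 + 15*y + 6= -7*m^2 - 12*m + 6*y^2 + y*(14 - m) + 4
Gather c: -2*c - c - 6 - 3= -3*c - 9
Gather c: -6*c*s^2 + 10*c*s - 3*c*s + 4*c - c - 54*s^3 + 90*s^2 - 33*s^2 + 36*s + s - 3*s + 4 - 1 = c*(-6*s^2 + 7*s + 3) - 54*s^3 + 57*s^2 + 34*s + 3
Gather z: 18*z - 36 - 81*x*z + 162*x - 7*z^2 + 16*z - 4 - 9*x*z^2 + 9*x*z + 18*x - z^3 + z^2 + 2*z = 180*x - z^3 + z^2*(-9*x - 6) + z*(36 - 72*x) - 40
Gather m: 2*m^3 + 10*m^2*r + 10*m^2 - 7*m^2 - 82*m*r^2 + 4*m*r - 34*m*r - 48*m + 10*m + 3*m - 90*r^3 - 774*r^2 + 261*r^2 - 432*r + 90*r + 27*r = 2*m^3 + m^2*(10*r + 3) + m*(-82*r^2 - 30*r - 35) - 90*r^3 - 513*r^2 - 315*r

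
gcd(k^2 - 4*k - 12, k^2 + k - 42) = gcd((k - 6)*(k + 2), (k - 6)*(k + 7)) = k - 6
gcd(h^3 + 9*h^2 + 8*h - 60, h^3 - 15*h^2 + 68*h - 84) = h - 2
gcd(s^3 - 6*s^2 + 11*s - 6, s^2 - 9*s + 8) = s - 1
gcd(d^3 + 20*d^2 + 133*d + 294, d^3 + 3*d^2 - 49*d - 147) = d + 7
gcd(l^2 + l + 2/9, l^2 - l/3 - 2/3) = l + 2/3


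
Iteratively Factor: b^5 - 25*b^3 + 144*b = (b)*(b^4 - 25*b^2 + 144) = b*(b - 4)*(b^3 + 4*b^2 - 9*b - 36) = b*(b - 4)*(b + 4)*(b^2 - 9) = b*(b - 4)*(b - 3)*(b + 4)*(b + 3)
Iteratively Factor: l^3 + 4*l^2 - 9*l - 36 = (l - 3)*(l^2 + 7*l + 12) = (l - 3)*(l + 4)*(l + 3)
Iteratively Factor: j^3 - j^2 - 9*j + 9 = (j - 3)*(j^2 + 2*j - 3) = (j - 3)*(j - 1)*(j + 3)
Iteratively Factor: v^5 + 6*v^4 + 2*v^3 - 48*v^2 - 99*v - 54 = (v + 1)*(v^4 + 5*v^3 - 3*v^2 - 45*v - 54) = (v + 1)*(v + 2)*(v^3 + 3*v^2 - 9*v - 27) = (v + 1)*(v + 2)*(v + 3)*(v^2 - 9) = (v + 1)*(v + 2)*(v + 3)^2*(v - 3)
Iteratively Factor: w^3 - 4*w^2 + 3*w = (w - 3)*(w^2 - w) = w*(w - 3)*(w - 1)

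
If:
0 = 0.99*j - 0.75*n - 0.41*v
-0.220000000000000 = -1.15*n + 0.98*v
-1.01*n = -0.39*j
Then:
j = -0.18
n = -0.07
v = -0.31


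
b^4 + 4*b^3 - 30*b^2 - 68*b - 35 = (b - 5)*(b + 1)^2*(b + 7)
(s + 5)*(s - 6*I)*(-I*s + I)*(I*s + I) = s^4 + 5*s^3 - 6*I*s^3 - s^2 - 30*I*s^2 - 5*s + 6*I*s + 30*I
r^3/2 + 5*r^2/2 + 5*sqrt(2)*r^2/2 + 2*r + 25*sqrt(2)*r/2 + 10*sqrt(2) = (r/2 + 1/2)*(r + 4)*(r + 5*sqrt(2))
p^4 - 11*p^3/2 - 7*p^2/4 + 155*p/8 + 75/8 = (p - 5)*(p - 5/2)*(p + 1/2)*(p + 3/2)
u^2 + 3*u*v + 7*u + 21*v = (u + 7)*(u + 3*v)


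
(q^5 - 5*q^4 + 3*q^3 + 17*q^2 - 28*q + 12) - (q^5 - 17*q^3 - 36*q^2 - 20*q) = -5*q^4 + 20*q^3 + 53*q^2 - 8*q + 12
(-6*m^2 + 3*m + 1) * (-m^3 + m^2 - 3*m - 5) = 6*m^5 - 9*m^4 + 20*m^3 + 22*m^2 - 18*m - 5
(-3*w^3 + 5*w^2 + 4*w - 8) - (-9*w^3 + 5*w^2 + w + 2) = 6*w^3 + 3*w - 10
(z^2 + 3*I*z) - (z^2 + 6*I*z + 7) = -3*I*z - 7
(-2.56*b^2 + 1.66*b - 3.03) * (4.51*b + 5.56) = -11.5456*b^3 - 6.747*b^2 - 4.4357*b - 16.8468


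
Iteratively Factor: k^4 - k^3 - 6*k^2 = (k + 2)*(k^3 - 3*k^2) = (k - 3)*(k + 2)*(k^2) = k*(k - 3)*(k + 2)*(k)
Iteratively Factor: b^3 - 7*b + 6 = (b - 2)*(b^2 + 2*b - 3) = (b - 2)*(b + 3)*(b - 1)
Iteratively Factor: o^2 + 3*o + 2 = (o + 1)*(o + 2)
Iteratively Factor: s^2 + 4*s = (s + 4)*(s)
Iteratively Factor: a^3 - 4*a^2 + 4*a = (a - 2)*(a^2 - 2*a) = a*(a - 2)*(a - 2)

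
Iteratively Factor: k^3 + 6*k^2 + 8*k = (k + 4)*(k^2 + 2*k) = (k + 2)*(k + 4)*(k)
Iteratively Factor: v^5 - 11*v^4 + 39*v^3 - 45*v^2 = (v - 5)*(v^4 - 6*v^3 + 9*v^2) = (v - 5)*(v - 3)*(v^3 - 3*v^2) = v*(v - 5)*(v - 3)*(v^2 - 3*v) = v*(v - 5)*(v - 3)^2*(v)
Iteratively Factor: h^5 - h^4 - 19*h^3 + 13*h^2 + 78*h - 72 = (h - 1)*(h^4 - 19*h^2 - 6*h + 72) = (h - 4)*(h - 1)*(h^3 + 4*h^2 - 3*h - 18) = (h - 4)*(h - 1)*(h + 3)*(h^2 + h - 6) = (h - 4)*(h - 1)*(h + 3)^2*(h - 2)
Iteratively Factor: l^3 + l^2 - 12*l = (l - 3)*(l^2 + 4*l) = l*(l - 3)*(l + 4)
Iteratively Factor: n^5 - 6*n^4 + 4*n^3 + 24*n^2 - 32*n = (n - 2)*(n^4 - 4*n^3 - 4*n^2 + 16*n) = (n - 4)*(n - 2)*(n^3 - 4*n) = n*(n - 4)*(n - 2)*(n^2 - 4) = n*(n - 4)*(n - 2)^2*(n + 2)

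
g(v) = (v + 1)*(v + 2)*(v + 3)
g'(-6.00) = 47.00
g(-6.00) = -60.00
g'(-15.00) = 506.00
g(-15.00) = -2184.00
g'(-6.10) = 49.43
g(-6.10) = -64.82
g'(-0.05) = 10.41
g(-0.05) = 5.46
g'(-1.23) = 0.78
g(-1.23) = -0.31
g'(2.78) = 67.55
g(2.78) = 104.44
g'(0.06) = 11.73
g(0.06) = 6.68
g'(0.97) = 25.46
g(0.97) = 23.23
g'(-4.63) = 19.75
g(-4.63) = -15.56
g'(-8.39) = 121.50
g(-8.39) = -254.53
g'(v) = (v + 1)*(v + 2) + (v + 1)*(v + 3) + (v + 2)*(v + 3)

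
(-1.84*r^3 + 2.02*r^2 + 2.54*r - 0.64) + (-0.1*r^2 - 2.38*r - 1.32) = -1.84*r^3 + 1.92*r^2 + 0.16*r - 1.96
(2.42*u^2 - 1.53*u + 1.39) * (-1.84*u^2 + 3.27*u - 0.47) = -4.4528*u^4 + 10.7286*u^3 - 8.6981*u^2 + 5.2644*u - 0.6533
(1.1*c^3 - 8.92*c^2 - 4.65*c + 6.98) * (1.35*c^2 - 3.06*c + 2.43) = 1.485*c^5 - 15.408*c^4 + 23.6907*c^3 + 1.9764*c^2 - 32.6583*c + 16.9614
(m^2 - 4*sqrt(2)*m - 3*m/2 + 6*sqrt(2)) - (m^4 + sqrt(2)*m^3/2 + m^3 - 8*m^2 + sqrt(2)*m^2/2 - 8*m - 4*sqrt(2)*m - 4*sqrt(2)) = -m^4 - m^3 - sqrt(2)*m^3/2 - sqrt(2)*m^2/2 + 9*m^2 + 13*m/2 + 10*sqrt(2)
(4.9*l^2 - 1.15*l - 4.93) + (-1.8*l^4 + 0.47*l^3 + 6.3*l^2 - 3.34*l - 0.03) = -1.8*l^4 + 0.47*l^3 + 11.2*l^2 - 4.49*l - 4.96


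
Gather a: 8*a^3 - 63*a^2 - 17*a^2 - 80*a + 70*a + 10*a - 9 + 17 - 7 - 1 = 8*a^3 - 80*a^2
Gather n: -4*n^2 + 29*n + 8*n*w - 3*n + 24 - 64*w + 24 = -4*n^2 + n*(8*w + 26) - 64*w + 48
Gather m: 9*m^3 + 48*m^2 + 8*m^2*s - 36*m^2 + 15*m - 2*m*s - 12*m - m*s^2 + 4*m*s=9*m^3 + m^2*(8*s + 12) + m*(-s^2 + 2*s + 3)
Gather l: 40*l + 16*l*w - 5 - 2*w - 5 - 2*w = l*(16*w + 40) - 4*w - 10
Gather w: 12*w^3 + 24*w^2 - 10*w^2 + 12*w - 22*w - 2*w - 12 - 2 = 12*w^3 + 14*w^2 - 12*w - 14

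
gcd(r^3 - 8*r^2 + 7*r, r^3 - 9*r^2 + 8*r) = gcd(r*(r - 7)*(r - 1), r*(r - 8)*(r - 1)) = r^2 - r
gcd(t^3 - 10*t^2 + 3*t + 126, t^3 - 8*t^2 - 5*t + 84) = t^2 - 4*t - 21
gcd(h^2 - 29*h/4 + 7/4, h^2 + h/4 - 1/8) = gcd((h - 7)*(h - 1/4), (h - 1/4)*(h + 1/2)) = h - 1/4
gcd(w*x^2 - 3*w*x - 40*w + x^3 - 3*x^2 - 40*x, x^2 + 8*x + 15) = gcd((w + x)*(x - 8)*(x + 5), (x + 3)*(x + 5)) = x + 5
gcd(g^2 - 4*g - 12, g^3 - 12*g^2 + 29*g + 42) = g - 6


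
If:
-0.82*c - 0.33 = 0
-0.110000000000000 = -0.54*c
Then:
No Solution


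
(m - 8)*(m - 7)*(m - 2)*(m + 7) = m^4 - 10*m^3 - 33*m^2 + 490*m - 784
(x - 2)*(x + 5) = x^2 + 3*x - 10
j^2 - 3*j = j*(j - 3)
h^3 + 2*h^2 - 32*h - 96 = (h - 6)*(h + 4)^2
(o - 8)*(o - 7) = o^2 - 15*o + 56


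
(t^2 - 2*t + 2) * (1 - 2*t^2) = -2*t^4 + 4*t^3 - 3*t^2 - 2*t + 2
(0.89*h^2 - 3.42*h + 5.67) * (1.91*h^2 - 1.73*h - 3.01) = 1.6999*h^4 - 8.0719*h^3 + 14.0674*h^2 + 0.485099999999999*h - 17.0667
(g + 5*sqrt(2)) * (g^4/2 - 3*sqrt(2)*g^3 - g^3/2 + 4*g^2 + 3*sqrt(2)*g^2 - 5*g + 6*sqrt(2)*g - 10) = g^5/2 - sqrt(2)*g^4/2 - g^4/2 - 26*g^3 + sqrt(2)*g^3/2 + 25*g^2 + 26*sqrt(2)*g^2 - 25*sqrt(2)*g + 50*g - 50*sqrt(2)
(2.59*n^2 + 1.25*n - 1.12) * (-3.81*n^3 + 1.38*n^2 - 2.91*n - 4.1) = -9.8679*n^5 - 1.1883*n^4 - 1.5447*n^3 - 15.8021*n^2 - 1.8658*n + 4.592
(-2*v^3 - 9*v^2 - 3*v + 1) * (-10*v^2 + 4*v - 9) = 20*v^5 + 82*v^4 + 12*v^3 + 59*v^2 + 31*v - 9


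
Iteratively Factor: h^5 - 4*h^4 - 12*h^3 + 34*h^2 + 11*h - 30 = (h - 2)*(h^4 - 2*h^3 - 16*h^2 + 2*h + 15) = (h - 2)*(h - 1)*(h^3 - h^2 - 17*h - 15) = (h - 2)*(h - 1)*(h + 3)*(h^2 - 4*h - 5) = (h - 5)*(h - 2)*(h - 1)*(h + 3)*(h + 1)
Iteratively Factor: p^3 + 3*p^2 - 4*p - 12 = (p - 2)*(p^2 + 5*p + 6) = (p - 2)*(p + 2)*(p + 3)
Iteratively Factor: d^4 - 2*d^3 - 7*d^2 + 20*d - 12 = (d + 3)*(d^3 - 5*d^2 + 8*d - 4) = (d - 2)*(d + 3)*(d^2 - 3*d + 2) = (d - 2)*(d - 1)*(d + 3)*(d - 2)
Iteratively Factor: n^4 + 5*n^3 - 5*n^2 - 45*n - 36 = (n + 4)*(n^3 + n^2 - 9*n - 9) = (n + 3)*(n + 4)*(n^2 - 2*n - 3) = (n - 3)*(n + 3)*(n + 4)*(n + 1)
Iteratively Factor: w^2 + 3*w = (w + 3)*(w)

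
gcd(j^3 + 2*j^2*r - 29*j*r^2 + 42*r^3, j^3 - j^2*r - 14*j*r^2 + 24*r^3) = j^2 - 5*j*r + 6*r^2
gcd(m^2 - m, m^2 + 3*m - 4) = m - 1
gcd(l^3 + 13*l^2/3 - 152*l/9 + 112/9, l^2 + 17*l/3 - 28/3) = l^2 + 17*l/3 - 28/3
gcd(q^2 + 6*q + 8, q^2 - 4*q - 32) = q + 4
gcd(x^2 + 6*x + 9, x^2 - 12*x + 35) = 1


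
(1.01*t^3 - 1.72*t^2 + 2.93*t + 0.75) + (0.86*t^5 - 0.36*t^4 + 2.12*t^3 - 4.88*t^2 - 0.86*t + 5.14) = 0.86*t^5 - 0.36*t^4 + 3.13*t^3 - 6.6*t^2 + 2.07*t + 5.89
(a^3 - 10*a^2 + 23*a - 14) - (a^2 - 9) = a^3 - 11*a^2 + 23*a - 5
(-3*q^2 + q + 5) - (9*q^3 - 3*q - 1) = -9*q^3 - 3*q^2 + 4*q + 6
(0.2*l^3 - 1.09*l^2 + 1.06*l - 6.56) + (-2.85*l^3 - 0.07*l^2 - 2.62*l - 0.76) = -2.65*l^3 - 1.16*l^2 - 1.56*l - 7.32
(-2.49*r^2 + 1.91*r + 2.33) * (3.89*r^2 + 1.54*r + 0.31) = -9.6861*r^4 + 3.5953*r^3 + 11.2332*r^2 + 4.1803*r + 0.7223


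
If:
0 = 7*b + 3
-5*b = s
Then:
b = -3/7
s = 15/7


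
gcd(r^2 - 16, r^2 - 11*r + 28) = r - 4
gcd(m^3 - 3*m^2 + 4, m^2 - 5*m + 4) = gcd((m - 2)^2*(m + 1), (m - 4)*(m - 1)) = 1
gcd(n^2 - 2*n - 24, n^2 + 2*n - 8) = n + 4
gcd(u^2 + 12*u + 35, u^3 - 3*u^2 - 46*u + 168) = u + 7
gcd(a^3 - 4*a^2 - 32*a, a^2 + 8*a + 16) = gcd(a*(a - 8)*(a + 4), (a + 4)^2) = a + 4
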